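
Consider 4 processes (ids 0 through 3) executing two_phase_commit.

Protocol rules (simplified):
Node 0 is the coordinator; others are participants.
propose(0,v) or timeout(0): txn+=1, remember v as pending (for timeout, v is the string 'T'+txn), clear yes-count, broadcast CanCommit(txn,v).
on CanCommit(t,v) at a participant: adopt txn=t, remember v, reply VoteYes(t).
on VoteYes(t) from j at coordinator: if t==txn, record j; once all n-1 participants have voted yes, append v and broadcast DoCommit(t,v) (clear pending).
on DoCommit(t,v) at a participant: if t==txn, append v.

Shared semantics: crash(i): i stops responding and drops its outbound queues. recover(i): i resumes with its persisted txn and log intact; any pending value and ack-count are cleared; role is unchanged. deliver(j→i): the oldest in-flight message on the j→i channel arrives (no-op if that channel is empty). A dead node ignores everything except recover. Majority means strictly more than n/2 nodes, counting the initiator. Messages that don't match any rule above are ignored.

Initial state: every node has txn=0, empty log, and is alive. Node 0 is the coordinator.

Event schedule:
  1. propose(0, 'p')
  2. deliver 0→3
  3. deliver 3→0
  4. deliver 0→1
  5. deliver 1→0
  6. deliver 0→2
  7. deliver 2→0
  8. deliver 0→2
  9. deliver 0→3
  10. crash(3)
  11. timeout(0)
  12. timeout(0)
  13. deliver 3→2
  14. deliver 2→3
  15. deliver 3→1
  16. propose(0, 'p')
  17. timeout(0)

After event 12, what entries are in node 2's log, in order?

p

step 1 propose(0,'p'): 0={coor,t=1,log=-}
step 2 deliver 0→3: 3={part,t=1,log=-}
step 3 deliver 3→0: —
step 4 deliver 0→1: 1={part,t=1,log=-}
step 5 deliver 1→0: —
step 6 deliver 0→2: 2={part,t=1,log=-}
step 7 deliver 2→0: 0={coor,t=1,log=p}
step 8 deliver 0→2: 2={part,t=1,log=p}
step 9 deliver 0→3: 3={part,t=1,log=p}
step 10 crash(3): 3={✗part,t=1,log=p}
step 11 timeout(0): 0={coor,t=2,log=p}
step 12 timeout(0): 0={coor,t=3,log=p}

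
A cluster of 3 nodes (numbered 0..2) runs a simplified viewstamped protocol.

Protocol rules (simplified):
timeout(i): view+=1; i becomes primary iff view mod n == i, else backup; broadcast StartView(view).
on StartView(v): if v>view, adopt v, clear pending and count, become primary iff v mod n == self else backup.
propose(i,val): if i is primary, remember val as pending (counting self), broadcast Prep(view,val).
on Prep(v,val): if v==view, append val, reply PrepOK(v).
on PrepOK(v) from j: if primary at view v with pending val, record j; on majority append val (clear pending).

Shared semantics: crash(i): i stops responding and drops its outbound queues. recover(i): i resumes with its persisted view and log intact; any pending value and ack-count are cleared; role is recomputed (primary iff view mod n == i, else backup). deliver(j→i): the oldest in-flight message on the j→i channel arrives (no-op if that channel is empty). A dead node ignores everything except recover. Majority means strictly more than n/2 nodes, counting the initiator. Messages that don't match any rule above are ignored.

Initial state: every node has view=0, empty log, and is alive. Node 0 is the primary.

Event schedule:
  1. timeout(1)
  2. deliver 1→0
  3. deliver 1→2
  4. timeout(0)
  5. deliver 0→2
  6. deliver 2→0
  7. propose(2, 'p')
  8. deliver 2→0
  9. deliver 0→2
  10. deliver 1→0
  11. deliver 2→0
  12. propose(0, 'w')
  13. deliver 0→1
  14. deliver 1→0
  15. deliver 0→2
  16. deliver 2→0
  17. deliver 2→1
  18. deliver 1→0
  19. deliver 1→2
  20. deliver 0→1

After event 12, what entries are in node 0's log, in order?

after 1 — timeout(1): n1:prim/v1/[-]
after 2 — deliver 1→0: n0:back/v1/[-]
after 3 — deliver 1→2: n2:back/v1/[-]
after 4 — timeout(0): n0:back/v2/[-]
after 5 — deliver 0→2: n2:prim/v2/[-]
after 6 — deliver 2→0: ·
after 7 — propose(2,'p'): ·
after 8 — deliver 2→0: n0:back/v2/[p]
after 9 — deliver 0→2: n2:prim/v2/[p]
after 10 — deliver 1→0: ·
after 11 — deliver 2→0: ·
after 12 — propose(0,'w'): ·

p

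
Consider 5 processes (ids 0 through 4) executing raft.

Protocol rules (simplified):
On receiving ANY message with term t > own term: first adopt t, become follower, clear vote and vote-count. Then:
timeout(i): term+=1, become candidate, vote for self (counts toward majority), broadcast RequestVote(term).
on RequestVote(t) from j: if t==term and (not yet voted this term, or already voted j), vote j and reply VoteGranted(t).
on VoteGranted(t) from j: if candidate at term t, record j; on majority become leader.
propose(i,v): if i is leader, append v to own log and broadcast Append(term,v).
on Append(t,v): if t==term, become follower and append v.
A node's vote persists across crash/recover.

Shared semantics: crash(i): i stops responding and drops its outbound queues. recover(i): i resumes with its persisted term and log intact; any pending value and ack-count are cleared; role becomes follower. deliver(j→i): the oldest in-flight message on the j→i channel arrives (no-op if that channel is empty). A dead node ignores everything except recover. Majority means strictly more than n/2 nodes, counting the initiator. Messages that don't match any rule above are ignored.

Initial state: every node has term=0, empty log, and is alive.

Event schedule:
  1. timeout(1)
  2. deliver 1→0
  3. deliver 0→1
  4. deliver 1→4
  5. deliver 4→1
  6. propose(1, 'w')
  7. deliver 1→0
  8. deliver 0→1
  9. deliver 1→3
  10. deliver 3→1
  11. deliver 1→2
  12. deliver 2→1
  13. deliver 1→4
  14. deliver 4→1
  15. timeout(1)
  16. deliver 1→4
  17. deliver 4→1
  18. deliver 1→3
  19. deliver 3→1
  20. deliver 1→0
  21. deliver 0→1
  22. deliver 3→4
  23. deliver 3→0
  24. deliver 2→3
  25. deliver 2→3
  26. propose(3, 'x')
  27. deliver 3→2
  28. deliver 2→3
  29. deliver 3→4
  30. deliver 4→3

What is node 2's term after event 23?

1

after 1 — timeout(1): n1:cand/t1/[-]
after 2 — deliver 1→0: n0:foll/t1/[-]
after 3 — deliver 0→1: ·
after 4 — deliver 1→4: n4:foll/t1/[-]
after 5 — deliver 4→1: n1:lead/t1/[-]
after 6 — propose(1,'w'): n1:lead/t1/[w]
after 7 — deliver 1→0: n0:foll/t1/[w]
after 8 — deliver 0→1: ·
after 9 — deliver 1→3: n3:foll/t1/[-]
after 10 — deliver 3→1: ·
after 11 — deliver 1→2: n2:foll/t1/[-]
after 12 — deliver 2→1: ·
after 13 — deliver 1→4: n4:foll/t1/[w]
after 14 — deliver 4→1: ·
after 15 — timeout(1): n1:cand/t2/[w]
after 16 — deliver 1→4: n4:foll/t2/[w]
after 17 — deliver 4→1: ·
after 18 — deliver 1→3: n3:foll/t1/[w]
after 19 — deliver 3→1: ·
after 20 — deliver 1→0: n0:foll/t2/[w]
after 21 — deliver 0→1: n1:lead/t2/[w]
after 22 — deliver 3→4: ·
after 23 — deliver 3→0: ·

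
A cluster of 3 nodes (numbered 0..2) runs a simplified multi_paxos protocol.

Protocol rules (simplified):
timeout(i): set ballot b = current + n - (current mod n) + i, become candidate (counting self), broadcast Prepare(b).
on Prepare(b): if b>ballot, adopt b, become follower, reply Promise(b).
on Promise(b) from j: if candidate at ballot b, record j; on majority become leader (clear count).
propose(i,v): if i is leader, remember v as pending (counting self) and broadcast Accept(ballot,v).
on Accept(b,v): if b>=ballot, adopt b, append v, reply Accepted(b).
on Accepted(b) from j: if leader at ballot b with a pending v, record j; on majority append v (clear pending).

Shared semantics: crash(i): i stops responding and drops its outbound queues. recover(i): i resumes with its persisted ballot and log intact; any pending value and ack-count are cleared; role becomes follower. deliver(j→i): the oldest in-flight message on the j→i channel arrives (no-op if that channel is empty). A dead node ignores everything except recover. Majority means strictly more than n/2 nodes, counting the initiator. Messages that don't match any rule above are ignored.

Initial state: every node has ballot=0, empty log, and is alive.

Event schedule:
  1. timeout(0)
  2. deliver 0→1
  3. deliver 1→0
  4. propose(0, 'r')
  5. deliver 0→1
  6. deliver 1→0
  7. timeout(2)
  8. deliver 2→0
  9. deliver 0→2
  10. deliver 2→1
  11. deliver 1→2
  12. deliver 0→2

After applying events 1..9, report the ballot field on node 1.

e1 timeout(0): 0[cand,b=3,-]
e2 deliver 0→1: 1[foll,b=3,-]
e3 deliver 1→0: 0[lead,b=3,-]
e4 propose(0,'r'): ·
e5 deliver 0→1: 1[foll,b=3,r]
e6 deliver 1→0: 0[lead,b=3,r]
e7 timeout(2): 2[cand,b=5,-]
e8 deliver 2→0: 0[foll,b=5,r]
e9 deliver 0→2: ·

3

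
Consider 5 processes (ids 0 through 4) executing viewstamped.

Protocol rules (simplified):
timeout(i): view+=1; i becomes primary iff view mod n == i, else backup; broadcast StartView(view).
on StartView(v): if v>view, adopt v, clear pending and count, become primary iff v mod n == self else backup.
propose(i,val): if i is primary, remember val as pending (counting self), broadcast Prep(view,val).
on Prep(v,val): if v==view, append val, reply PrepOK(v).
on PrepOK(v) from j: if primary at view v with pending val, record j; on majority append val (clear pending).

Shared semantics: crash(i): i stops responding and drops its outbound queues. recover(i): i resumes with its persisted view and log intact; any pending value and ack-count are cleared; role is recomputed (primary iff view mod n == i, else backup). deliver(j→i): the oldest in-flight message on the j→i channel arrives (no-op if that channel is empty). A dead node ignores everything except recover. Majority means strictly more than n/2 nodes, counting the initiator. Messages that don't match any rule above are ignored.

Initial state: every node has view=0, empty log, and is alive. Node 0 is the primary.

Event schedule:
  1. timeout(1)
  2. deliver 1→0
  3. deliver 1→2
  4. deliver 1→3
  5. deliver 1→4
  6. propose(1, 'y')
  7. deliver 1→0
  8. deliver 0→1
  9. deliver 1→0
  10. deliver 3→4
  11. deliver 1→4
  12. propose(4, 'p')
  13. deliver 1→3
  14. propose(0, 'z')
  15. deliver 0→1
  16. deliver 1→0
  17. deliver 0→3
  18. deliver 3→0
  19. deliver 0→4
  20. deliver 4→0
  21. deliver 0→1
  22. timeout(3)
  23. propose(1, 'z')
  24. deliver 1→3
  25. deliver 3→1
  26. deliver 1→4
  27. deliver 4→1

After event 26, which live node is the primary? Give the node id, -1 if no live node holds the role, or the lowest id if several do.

[1] timeout(1) → N1(prim v1 [-])
[2] deliver 1→0 → N0(back v1 [-])
[3] deliver 1→2 → N2(back v1 [-])
[4] deliver 1→3 → N3(back v1 [-])
[5] deliver 1→4 → N4(back v1 [-])
[6] propose(1,'y') → ∅
[7] deliver 1→0 → N0(back v1 [y])
[8] deliver 0→1 → ∅
[9] deliver 1→0 → ∅
[10] deliver 3→4 → ∅
[11] deliver 1→4 → N4(back v1 [y])
[12] propose(4,'p') → ∅
[13] deliver 1→3 → N3(back v1 [y])
[14] propose(0,'z') → ∅
[15] deliver 0→1 → ∅
[16] deliver 1→0 → ∅
[17] deliver 0→3 → ∅
[18] deliver 3→0 → ∅
[19] deliver 0→4 → ∅
[20] deliver 4→0 → ∅
[21] deliver 0→1 → ∅
[22] timeout(3) → N3(back v2 [y])
[23] propose(1,'z') → ∅
[24] deliver 1→3 → ∅
[25] deliver 3→1 → ∅
[26] deliver 1→4 → N4(back v1 [y,z])

1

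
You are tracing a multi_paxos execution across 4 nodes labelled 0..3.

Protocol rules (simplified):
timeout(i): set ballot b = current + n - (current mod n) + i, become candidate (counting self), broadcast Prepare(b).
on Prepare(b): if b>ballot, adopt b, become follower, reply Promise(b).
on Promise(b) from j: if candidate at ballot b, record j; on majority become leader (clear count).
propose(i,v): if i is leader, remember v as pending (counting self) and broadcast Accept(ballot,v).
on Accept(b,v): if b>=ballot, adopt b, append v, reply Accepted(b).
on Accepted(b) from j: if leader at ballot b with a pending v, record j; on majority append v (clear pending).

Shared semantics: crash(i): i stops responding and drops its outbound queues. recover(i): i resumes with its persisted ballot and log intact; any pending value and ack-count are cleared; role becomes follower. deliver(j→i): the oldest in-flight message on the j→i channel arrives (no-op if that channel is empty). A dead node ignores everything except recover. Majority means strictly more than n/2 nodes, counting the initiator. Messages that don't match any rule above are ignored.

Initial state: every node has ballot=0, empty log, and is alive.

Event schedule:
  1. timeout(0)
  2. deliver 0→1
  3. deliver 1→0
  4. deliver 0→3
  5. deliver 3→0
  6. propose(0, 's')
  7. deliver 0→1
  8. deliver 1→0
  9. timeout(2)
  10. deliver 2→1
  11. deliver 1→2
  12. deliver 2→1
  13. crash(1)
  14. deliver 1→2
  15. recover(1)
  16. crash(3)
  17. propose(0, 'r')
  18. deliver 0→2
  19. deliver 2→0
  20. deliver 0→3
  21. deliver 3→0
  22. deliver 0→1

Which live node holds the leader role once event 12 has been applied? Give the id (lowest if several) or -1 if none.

0

1. timeout(0):  <0:cand b4 ->
2. deliver 0→1:  <1:foll b4 ->
3. deliver 1→0:  nop
4. deliver 0→3:  <3:foll b4 ->
5. deliver 3→0:  <0:lead b4 ->
6. propose(0,'s'):  nop
7. deliver 0→1:  <1:foll b4 s>
8. deliver 1→0:  nop
9. timeout(2):  <2:cand b6 ->
10. deliver 2→1:  <1:foll b6 s>
11. deliver 1→2:  nop
12. deliver 2→1:  nop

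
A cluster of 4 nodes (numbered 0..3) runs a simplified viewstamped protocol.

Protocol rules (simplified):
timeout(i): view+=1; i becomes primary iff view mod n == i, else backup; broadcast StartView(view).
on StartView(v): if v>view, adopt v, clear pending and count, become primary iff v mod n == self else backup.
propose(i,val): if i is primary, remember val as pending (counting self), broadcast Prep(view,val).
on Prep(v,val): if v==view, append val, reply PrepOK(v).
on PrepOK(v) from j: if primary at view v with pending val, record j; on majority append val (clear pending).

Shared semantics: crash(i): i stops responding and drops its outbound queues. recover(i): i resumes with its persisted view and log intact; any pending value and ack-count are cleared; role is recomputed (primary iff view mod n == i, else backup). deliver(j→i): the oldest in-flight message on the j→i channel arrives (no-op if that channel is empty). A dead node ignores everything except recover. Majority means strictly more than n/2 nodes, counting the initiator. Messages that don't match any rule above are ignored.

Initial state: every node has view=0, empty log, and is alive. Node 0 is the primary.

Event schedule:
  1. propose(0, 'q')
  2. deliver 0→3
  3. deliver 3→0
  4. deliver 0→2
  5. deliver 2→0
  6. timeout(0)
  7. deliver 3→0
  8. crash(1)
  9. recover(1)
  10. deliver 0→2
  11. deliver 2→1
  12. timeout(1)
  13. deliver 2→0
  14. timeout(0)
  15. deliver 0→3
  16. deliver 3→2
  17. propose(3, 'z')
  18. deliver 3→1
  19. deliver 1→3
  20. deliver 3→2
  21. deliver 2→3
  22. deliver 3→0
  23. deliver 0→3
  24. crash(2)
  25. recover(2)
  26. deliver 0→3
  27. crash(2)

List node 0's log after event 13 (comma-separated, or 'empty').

after 1 — propose(0,'q'): ·
after 2 — deliver 0→3: n3:back/v0/[q]
after 3 — deliver 3→0: ·
after 4 — deliver 0→2: n2:back/v0/[q]
after 5 — deliver 2→0: n0:prim/v0/[q]
after 6 — timeout(0): n0:back/v1/[q]
after 7 — deliver 3→0: ·
after 8 — crash(1): n1:✗back/v0/[-]
after 9 — recover(1): n1:back/v0/[-]
after 10 — deliver 0→2: n2:back/v1/[q]
after 11 — deliver 2→1: ·
after 12 — timeout(1): n1:prim/v1/[-]
after 13 — deliver 2→0: ·

q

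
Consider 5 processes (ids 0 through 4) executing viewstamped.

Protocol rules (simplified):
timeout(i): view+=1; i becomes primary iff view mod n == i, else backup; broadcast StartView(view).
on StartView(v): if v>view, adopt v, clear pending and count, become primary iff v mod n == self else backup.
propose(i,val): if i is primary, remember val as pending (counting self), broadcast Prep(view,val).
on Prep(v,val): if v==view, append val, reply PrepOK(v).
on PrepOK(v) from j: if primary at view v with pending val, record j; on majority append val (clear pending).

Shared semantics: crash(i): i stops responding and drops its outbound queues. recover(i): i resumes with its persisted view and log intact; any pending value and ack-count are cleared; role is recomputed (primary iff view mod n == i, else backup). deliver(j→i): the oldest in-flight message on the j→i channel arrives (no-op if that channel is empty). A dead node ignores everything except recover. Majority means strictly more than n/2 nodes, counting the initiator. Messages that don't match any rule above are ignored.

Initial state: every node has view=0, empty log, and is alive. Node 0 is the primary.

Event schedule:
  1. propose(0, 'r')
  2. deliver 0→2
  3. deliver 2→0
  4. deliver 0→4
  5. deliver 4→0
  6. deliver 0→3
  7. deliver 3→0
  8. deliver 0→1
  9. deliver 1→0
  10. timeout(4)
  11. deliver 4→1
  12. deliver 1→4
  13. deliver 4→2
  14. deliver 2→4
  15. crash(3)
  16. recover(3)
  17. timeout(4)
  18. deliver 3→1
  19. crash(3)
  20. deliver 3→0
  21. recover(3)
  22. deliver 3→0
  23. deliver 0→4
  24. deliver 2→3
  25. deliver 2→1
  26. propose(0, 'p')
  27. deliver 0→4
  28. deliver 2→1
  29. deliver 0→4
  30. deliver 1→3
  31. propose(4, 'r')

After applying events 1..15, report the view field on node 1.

after 1 — propose(0,'r'): ·
after 2 — deliver 0→2: n2:back/v0/[r]
after 3 — deliver 2→0: ·
after 4 — deliver 0→4: n4:back/v0/[r]
after 5 — deliver 4→0: n0:prim/v0/[r]
after 6 — deliver 0→3: n3:back/v0/[r]
after 7 — deliver 3→0: ·
after 8 — deliver 0→1: n1:back/v0/[r]
after 9 — deliver 1→0: ·
after 10 — timeout(4): n4:back/v1/[r]
after 11 — deliver 4→1: n1:prim/v1/[r]
after 12 — deliver 1→4: ·
after 13 — deliver 4→2: n2:back/v1/[r]
after 14 — deliver 2→4: ·
after 15 — crash(3): n3:✗back/v0/[r]

1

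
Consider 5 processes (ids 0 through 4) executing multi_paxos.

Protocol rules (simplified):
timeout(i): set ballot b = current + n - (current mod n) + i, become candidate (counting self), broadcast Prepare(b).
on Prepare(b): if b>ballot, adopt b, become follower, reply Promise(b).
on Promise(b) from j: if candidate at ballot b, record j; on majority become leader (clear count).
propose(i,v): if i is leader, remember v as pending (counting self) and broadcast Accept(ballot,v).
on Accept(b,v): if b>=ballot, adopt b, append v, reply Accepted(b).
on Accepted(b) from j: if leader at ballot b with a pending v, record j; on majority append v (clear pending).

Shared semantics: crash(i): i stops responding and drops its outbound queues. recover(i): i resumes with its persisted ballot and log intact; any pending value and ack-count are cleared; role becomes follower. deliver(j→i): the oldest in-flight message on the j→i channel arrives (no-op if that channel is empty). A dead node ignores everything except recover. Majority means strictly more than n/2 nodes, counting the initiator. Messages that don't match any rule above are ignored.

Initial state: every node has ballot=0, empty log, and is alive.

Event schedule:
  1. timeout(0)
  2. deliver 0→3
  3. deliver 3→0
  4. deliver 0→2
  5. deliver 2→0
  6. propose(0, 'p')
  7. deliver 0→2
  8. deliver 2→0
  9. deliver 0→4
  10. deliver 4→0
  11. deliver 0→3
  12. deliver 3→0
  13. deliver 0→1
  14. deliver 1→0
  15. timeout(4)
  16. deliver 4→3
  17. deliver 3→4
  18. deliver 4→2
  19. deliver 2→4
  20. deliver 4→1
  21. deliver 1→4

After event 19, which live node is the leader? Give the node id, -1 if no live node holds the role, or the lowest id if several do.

[1] timeout(0) → N0(cand b5 [-])
[2] deliver 0→3 → N3(foll b5 [-])
[3] deliver 3→0 → ∅
[4] deliver 0→2 → N2(foll b5 [-])
[5] deliver 2→0 → N0(lead b5 [-])
[6] propose(0,'p') → ∅
[7] deliver 0→2 → N2(foll b5 [p])
[8] deliver 2→0 → ∅
[9] deliver 0→4 → N4(foll b5 [-])
[10] deliver 4→0 → ∅
[11] deliver 0→3 → N3(foll b5 [p])
[12] deliver 3→0 → N0(lead b5 [p])
[13] deliver 0→1 → N1(foll b5 [-])
[14] deliver 1→0 → ∅
[15] timeout(4) → N4(cand b14 [-])
[16] deliver 4→3 → N3(foll b14 [p])
[17] deliver 3→4 → ∅
[18] deliver 4→2 → N2(foll b14 [p])
[19] deliver 2→4 → N4(lead b14 [-])

0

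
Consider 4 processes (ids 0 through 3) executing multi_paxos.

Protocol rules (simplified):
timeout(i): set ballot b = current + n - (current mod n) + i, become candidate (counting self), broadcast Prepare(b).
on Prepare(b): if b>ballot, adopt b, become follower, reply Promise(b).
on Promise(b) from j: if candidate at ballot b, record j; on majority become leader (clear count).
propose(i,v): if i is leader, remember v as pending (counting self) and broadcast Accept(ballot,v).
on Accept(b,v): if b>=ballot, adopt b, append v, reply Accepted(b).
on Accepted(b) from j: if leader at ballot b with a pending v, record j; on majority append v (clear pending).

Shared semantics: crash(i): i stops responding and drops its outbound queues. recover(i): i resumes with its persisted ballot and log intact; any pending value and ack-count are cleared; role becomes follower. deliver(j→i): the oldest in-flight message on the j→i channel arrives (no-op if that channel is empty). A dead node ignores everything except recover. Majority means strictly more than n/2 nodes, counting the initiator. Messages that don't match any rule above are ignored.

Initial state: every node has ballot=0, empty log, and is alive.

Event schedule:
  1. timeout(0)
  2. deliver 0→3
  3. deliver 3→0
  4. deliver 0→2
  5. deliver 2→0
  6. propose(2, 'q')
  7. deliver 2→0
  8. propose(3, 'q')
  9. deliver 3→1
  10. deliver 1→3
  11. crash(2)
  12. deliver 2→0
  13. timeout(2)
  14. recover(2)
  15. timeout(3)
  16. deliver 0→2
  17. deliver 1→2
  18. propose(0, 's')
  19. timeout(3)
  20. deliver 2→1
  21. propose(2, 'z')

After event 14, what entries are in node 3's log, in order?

1. timeout(0):  <0:cand b4 ->
2. deliver 0→3:  <3:foll b4 ->
3. deliver 3→0:  nop
4. deliver 0→2:  <2:foll b4 ->
5. deliver 2→0:  <0:lead b4 ->
6. propose(2,'q'):  nop
7. deliver 2→0:  nop
8. propose(3,'q'):  nop
9. deliver 3→1:  nop
10. deliver 1→3:  nop
11. crash(2):  <2:✗foll b4 ->
12. deliver 2→0:  nop
13. timeout(2):  nop
14. recover(2):  <2:foll b4 ->

empty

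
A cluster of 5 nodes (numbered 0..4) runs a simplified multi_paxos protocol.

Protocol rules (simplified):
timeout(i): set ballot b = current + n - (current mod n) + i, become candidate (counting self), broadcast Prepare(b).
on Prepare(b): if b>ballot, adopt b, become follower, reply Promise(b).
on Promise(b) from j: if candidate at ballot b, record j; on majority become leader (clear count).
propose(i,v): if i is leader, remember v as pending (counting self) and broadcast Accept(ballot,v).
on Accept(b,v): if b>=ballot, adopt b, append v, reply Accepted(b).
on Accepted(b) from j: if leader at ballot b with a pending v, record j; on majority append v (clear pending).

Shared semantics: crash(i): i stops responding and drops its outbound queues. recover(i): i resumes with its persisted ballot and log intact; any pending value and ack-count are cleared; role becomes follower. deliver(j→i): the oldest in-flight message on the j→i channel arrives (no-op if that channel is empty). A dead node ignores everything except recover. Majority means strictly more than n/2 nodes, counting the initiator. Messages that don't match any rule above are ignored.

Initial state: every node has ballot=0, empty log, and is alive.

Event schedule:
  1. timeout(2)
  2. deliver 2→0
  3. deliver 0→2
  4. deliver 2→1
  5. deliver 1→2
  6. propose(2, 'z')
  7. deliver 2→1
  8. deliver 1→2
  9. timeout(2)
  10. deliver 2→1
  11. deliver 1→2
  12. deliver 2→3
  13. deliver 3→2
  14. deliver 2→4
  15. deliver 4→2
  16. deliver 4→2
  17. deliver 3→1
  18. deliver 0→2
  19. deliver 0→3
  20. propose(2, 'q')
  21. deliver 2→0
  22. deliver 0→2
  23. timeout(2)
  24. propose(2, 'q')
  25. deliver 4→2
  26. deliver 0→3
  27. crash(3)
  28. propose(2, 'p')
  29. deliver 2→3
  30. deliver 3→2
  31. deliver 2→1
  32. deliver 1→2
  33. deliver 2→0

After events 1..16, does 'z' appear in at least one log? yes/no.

[1] timeout(2) → N2(cand b7 [-])
[2] deliver 2→0 → N0(foll b7 [-])
[3] deliver 0→2 → ∅
[4] deliver 2→1 → N1(foll b7 [-])
[5] deliver 1→2 → N2(lead b7 [-])
[6] propose(2,'z') → ∅
[7] deliver 2→1 → N1(foll b7 [z])
[8] deliver 1→2 → ∅
[9] timeout(2) → N2(cand b12 [-])
[10] deliver 2→1 → N1(foll b12 [z])
[11] deliver 1→2 → ∅
[12] deliver 2→3 → N3(foll b7 [-])
[13] deliver 3→2 → ∅
[14] deliver 2→4 → N4(foll b7 [-])
[15] deliver 4→2 → ∅
[16] deliver 4→2 → ∅

yes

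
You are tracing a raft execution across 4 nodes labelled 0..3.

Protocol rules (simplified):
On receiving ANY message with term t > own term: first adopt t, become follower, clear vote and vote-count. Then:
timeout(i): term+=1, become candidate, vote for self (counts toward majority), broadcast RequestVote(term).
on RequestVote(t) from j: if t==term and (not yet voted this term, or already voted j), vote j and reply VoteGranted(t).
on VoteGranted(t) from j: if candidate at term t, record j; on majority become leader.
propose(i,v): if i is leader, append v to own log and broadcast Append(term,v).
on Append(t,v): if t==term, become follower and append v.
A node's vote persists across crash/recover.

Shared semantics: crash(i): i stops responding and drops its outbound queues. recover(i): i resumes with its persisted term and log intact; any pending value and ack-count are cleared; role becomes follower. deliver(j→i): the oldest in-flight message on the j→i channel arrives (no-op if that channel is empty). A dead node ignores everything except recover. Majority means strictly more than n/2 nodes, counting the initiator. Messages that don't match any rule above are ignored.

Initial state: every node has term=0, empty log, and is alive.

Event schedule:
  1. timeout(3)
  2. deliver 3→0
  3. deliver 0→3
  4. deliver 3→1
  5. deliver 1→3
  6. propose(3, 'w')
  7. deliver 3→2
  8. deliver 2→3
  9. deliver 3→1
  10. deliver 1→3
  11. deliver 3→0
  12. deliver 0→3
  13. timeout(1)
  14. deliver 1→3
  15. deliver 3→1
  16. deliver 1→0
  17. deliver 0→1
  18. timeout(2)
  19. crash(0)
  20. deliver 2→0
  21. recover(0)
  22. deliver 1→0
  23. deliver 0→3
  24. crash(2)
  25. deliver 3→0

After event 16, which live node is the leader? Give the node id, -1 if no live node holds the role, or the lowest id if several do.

after 1 — timeout(3): n3:cand/t1/[-]
after 2 — deliver 3→0: n0:foll/t1/[-]
after 3 — deliver 0→3: ·
after 4 — deliver 3→1: n1:foll/t1/[-]
after 5 — deliver 1→3: n3:lead/t1/[-]
after 6 — propose(3,'w'): n3:lead/t1/[w]
after 7 — deliver 3→2: n2:foll/t1/[-]
after 8 — deliver 2→3: ·
after 9 — deliver 3→1: n1:foll/t1/[w]
after 10 — deliver 1→3: ·
after 11 — deliver 3→0: n0:foll/t1/[w]
after 12 — deliver 0→3: ·
after 13 — timeout(1): n1:cand/t2/[w]
after 14 — deliver 1→3: n3:foll/t2/[w]
after 15 — deliver 3→1: ·
after 16 — deliver 1→0: n0:foll/t2/[w]

-1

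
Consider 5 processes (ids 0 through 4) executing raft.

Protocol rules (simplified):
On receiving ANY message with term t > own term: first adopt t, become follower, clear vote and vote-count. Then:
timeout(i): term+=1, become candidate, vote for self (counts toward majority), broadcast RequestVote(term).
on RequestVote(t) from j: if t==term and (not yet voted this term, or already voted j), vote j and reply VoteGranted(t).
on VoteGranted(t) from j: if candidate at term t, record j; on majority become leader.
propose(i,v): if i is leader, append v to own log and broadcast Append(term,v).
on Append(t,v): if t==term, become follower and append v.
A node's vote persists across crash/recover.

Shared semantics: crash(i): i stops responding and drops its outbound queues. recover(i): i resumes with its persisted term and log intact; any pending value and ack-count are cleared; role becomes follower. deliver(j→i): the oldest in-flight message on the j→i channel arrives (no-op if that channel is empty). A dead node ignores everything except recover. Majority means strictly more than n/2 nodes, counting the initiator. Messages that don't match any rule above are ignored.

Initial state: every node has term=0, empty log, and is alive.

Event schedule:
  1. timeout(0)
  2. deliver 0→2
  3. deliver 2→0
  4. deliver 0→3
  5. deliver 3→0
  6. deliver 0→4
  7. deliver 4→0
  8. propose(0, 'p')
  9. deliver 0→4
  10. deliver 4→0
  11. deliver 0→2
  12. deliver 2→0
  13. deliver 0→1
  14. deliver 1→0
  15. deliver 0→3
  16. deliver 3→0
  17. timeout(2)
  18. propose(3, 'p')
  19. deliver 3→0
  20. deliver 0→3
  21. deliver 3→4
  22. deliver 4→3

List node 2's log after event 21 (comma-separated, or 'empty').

after 1 — timeout(0): n0:cand/t1/[-]
after 2 — deliver 0→2: n2:foll/t1/[-]
after 3 — deliver 2→0: ·
after 4 — deliver 0→3: n3:foll/t1/[-]
after 5 — deliver 3→0: n0:lead/t1/[-]
after 6 — deliver 0→4: n4:foll/t1/[-]
after 7 — deliver 4→0: ·
after 8 — propose(0,'p'): n0:lead/t1/[p]
after 9 — deliver 0→4: n4:foll/t1/[p]
after 10 — deliver 4→0: ·
after 11 — deliver 0→2: n2:foll/t1/[p]
after 12 — deliver 2→0: ·
after 13 — deliver 0→1: n1:foll/t1/[-]
after 14 — deliver 1→0: ·
after 15 — deliver 0→3: n3:foll/t1/[p]
after 16 — deliver 3→0: ·
after 17 — timeout(2): n2:cand/t2/[p]
after 18 — propose(3,'p'): ·
after 19 — deliver 3→0: ·
after 20 — deliver 0→3: ·
after 21 — deliver 3→4: ·

p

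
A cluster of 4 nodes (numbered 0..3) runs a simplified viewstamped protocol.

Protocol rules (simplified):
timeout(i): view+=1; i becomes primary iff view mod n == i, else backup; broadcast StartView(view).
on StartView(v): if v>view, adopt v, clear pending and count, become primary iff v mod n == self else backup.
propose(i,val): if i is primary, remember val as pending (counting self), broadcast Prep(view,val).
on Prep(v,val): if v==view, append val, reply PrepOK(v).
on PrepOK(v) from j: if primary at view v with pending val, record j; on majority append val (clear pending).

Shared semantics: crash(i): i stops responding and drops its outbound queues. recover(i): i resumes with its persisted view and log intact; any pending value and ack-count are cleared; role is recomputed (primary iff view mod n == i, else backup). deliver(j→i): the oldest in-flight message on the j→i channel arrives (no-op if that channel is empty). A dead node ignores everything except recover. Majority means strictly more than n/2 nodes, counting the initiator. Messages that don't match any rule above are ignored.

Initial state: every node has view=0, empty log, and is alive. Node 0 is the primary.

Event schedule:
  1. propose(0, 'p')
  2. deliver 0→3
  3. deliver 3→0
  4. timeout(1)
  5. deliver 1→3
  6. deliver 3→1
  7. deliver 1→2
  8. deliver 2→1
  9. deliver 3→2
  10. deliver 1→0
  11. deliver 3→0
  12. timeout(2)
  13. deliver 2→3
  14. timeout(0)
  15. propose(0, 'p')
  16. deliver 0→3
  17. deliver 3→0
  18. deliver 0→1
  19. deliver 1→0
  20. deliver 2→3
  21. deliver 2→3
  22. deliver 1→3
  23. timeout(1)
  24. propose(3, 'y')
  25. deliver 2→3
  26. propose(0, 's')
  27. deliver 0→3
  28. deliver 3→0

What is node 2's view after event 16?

[1] propose(0,'p') → ∅
[2] deliver 0→3 → N3(back v0 [p])
[3] deliver 3→0 → ∅
[4] timeout(1) → N1(prim v1 [-])
[5] deliver 1→3 → N3(back v1 [p])
[6] deliver 3→1 → ∅
[7] deliver 1→2 → N2(back v1 [-])
[8] deliver 2→1 → ∅
[9] deliver 3→2 → ∅
[10] deliver 1→0 → N0(back v1 [-])
[11] deliver 3→0 → ∅
[12] timeout(2) → N2(prim v2 [-])
[13] deliver 2→3 → N3(back v2 [p])
[14] timeout(0) → N0(back v2 [-])
[15] propose(0,'p') → ∅
[16] deliver 0→3 → ∅

2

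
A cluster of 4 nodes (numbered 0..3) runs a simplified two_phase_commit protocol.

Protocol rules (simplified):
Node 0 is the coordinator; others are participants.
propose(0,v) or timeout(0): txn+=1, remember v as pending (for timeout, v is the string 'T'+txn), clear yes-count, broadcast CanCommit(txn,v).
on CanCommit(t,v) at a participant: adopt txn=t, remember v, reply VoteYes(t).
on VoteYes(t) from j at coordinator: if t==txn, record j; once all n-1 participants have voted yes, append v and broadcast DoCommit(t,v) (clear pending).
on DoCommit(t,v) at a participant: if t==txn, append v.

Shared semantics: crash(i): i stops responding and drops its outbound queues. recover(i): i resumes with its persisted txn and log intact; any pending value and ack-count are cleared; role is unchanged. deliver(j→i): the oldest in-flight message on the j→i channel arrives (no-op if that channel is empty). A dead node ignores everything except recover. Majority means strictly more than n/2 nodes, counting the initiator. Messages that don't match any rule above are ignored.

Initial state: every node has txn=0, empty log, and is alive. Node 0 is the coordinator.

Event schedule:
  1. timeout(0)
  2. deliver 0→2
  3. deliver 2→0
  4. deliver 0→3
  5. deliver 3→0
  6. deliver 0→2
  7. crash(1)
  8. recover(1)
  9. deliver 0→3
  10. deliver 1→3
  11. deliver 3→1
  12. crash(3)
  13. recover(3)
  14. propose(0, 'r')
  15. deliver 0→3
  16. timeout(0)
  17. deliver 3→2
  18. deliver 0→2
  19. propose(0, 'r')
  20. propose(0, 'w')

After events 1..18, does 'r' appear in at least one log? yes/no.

no

e1 timeout(0): 0[coor,t=1,-]
e2 deliver 0→2: 2[part,t=1,-]
e3 deliver 2→0: ·
e4 deliver 0→3: 3[part,t=1,-]
e5 deliver 3→0: ·
e6 deliver 0→2: ·
e7 crash(1): 1[✗part,t=0,-]
e8 recover(1): 1[part,t=0,-]
e9 deliver 0→3: ·
e10 deliver 1→3: ·
e11 deliver 3→1: ·
e12 crash(3): 3[✗part,t=1,-]
e13 recover(3): 3[part,t=1,-]
e14 propose(0,'r'): 0[coor,t=2,-]
e15 deliver 0→3: 3[part,t=2,-]
e16 timeout(0): 0[coor,t=3,-]
e17 deliver 3→2: ·
e18 deliver 0→2: 2[part,t=2,-]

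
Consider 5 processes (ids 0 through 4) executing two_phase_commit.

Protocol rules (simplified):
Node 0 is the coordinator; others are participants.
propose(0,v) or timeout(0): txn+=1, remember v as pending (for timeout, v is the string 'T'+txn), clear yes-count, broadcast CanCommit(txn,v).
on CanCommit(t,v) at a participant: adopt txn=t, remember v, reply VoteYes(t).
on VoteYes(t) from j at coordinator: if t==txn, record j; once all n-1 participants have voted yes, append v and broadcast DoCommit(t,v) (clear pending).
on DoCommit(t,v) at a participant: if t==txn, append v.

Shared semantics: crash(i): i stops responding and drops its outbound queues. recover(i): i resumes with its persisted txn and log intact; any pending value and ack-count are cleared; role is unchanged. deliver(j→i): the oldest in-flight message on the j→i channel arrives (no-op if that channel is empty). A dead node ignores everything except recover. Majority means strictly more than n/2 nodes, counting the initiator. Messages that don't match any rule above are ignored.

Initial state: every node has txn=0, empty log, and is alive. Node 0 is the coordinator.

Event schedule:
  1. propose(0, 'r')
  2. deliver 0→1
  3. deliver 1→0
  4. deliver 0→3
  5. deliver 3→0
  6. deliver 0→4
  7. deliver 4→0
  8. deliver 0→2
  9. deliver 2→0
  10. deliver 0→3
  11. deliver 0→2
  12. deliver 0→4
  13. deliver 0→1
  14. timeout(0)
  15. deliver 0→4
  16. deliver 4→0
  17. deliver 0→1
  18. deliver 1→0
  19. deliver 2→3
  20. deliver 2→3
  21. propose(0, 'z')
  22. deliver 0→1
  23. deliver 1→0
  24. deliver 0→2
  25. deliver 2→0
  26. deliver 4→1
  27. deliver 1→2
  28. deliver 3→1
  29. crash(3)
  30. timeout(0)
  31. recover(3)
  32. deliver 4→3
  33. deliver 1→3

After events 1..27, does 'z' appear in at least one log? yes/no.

no

after 1 — propose(0,'r'): n0:coor/t1/[-]
after 2 — deliver 0→1: n1:part/t1/[-]
after 3 — deliver 1→0: ·
after 4 — deliver 0→3: n3:part/t1/[-]
after 5 — deliver 3→0: ·
after 6 — deliver 0→4: n4:part/t1/[-]
after 7 — deliver 4→0: ·
after 8 — deliver 0→2: n2:part/t1/[-]
after 9 — deliver 2→0: n0:coor/t1/[r]
after 10 — deliver 0→3: n3:part/t1/[r]
after 11 — deliver 0→2: n2:part/t1/[r]
after 12 — deliver 0→4: n4:part/t1/[r]
after 13 — deliver 0→1: n1:part/t1/[r]
after 14 — timeout(0): n0:coor/t2/[r]
after 15 — deliver 0→4: n4:part/t2/[r]
after 16 — deliver 4→0: ·
after 17 — deliver 0→1: n1:part/t2/[r]
after 18 — deliver 1→0: ·
after 19 — deliver 2→3: ·
after 20 — deliver 2→3: ·
after 21 — propose(0,'z'): n0:coor/t3/[r]
after 22 — deliver 0→1: n1:part/t3/[r]
after 23 — deliver 1→0: ·
after 24 — deliver 0→2: n2:part/t2/[r]
after 25 — deliver 2→0: ·
after 26 — deliver 4→1: ·
after 27 — deliver 1→2: ·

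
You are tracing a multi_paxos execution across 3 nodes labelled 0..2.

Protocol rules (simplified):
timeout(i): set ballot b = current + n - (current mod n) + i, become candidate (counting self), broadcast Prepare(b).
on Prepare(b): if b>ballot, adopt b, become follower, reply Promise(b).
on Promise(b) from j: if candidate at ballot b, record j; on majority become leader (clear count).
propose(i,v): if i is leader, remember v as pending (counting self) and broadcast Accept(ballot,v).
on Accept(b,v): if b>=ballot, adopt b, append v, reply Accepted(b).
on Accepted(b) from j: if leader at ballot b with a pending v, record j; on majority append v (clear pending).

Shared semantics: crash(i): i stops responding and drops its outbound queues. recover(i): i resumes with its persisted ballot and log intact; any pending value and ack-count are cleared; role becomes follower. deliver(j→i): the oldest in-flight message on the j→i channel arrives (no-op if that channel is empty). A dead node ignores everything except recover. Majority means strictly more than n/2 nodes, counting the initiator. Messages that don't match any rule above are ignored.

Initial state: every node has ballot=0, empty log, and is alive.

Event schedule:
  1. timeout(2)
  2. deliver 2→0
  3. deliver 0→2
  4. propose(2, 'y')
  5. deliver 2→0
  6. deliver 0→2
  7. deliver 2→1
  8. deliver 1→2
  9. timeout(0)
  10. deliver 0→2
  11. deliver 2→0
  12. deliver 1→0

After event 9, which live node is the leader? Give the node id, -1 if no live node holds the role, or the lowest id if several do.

2

[1] timeout(2) → N2(cand b5 [-])
[2] deliver 2→0 → N0(foll b5 [-])
[3] deliver 0→2 → N2(lead b5 [-])
[4] propose(2,'y') → ∅
[5] deliver 2→0 → N0(foll b5 [y])
[6] deliver 0→2 → N2(lead b5 [y])
[7] deliver 2→1 → N1(foll b5 [-])
[8] deliver 1→2 → ∅
[9] timeout(0) → N0(cand b6 [y])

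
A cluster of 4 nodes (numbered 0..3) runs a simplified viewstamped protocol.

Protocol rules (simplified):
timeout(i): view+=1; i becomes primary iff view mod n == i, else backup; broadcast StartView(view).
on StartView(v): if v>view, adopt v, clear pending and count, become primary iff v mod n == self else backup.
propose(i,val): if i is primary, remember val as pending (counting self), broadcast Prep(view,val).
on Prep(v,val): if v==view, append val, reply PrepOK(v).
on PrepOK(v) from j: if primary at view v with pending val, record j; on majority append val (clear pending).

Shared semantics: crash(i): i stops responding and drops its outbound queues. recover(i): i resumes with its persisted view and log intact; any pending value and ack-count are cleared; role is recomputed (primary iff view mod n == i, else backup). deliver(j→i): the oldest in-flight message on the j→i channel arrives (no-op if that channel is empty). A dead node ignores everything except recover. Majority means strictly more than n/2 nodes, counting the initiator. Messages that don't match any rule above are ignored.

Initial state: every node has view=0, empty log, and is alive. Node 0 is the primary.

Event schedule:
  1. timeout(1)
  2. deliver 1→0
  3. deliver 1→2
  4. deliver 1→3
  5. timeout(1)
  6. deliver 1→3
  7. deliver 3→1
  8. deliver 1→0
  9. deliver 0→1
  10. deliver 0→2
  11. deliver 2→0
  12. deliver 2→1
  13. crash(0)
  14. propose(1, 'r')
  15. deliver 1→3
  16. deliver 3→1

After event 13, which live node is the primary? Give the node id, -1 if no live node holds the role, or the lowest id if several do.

-1

1. timeout(1):  <1:prim v1 ->
2. deliver 1→0:  <0:back v1 ->
3. deliver 1→2:  <2:back v1 ->
4. deliver 1→3:  <3:back v1 ->
5. timeout(1):  <1:back v2 ->
6. deliver 1→3:  <3:back v2 ->
7. deliver 3→1:  nop
8. deliver 1→0:  <0:back v2 ->
9. deliver 0→1:  nop
10. deliver 0→2:  nop
11. deliver 2→0:  nop
12. deliver 2→1:  nop
13. crash(0):  <0:✗back v2 ->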